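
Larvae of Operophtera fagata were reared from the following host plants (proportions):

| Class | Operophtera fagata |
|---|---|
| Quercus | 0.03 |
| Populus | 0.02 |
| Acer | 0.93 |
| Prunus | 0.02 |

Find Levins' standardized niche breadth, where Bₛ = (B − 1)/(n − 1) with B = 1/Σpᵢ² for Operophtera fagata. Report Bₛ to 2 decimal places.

0.05

Σpᵢ² = 0.03² + 0.02² + 0.93² + 0.02² = 0.0009 + 0.0004 + 0.8649 + 0.0004 = 0.8666
B = 1 / 0.8666 = 1.1539
Bₛ = (B − 1)/(n − 1) = (1.1539 − 1)/(4 − 1) = 0.1539/3 = 0.0513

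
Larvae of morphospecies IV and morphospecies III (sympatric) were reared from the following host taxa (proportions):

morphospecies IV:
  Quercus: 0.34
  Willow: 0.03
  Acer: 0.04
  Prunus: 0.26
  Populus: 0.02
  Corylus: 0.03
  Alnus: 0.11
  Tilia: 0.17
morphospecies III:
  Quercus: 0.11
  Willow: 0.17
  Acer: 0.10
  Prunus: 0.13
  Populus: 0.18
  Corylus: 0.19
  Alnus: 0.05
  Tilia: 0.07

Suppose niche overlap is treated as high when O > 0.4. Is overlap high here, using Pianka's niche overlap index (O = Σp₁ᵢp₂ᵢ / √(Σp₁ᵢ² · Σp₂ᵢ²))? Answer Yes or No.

Yes

Σ p₁ᵢp₂ᵢ = 0.0374 + 0.0051 + 0.0040 + 0.0338 + 0.0036 + 0.0057 + 0.0055 + 0.0119 = 0.1070
Σp_1ᵢ² = 0.34² + 0.03² + 0.04² + 0.26² + 0.02² + 0.03² + 0.11² + 0.17² = 0.1156 + 0.0009 + 0.0016 + 0.0676 + 0.0004 + 0.0009 + 0.0121 + 0.0289 = 0.2280
Σp_2ᵢ² = 0.11² + 0.17² + 0.10² + 0.13² + 0.18² + 0.19² + 0.05² + 0.07² = 0.0121 + 0.0289 + 0.0100 + 0.0169 + 0.0324 + 0.0361 + 0.0025 + 0.0049 = 0.1438
O = 0.1070 / √(0.2280 × 0.1438) = 0.1070 / 0.18107 = 0.5909
O = 0.5909 > 0.4 → Yes.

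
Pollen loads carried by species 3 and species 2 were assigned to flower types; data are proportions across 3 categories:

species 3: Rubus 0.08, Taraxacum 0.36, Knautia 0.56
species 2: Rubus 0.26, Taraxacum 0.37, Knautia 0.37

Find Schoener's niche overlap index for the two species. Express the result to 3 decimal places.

0.810

Σ|p₁ᵢ − p₂ᵢ| = 0.18 + 0.01 + 0.19 = 0.38
D = 1 − ½ × 0.38 = 1 − 0.190 = 0.81000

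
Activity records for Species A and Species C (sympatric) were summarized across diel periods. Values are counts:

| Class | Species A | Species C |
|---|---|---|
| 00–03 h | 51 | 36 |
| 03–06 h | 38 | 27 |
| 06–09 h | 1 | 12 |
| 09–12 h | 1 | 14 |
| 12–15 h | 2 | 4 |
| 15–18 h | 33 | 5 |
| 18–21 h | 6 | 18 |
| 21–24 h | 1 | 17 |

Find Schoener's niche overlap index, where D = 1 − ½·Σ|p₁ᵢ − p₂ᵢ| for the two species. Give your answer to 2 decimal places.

0.59

Proportions for Species A (n=133): 51/133=0.3835, 38/133=0.2857, 1/133=0.0075, 1/133=0.0075, 2/133=0.0150, 33/133=0.2481, 6/133=0.0451, 1/133=0.0075
Proportions for Species C (n=133): 36/133=0.2707, 27/133=0.2030, 12/133=0.0902, 14/133=0.1053, 4/133=0.0301, 5/133=0.0376, 18/133=0.1353, 17/133=0.1278
Σ|p₁ᵢ − p₂ᵢ| = 0.1128 + 0.0827 + 0.0827 + 0.0978 + 0.0151 + 0.2105 + 0.0902 + 0.1203 = 0.8121
D = 1 − ½ × 0.8121 = 1 − 0.40605 = 0.59395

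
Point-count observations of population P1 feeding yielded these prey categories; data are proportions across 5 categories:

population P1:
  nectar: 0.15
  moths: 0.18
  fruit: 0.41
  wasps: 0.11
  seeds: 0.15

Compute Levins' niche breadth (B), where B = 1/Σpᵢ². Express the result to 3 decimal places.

3.882

Σpᵢ² = 0.15² + 0.18² + 0.41² + 0.11² + 0.15² = 0.0225 + 0.0324 + 0.1681 + 0.0121 + 0.0225 = 0.2576
B = 1 / 0.2576 = 3.88199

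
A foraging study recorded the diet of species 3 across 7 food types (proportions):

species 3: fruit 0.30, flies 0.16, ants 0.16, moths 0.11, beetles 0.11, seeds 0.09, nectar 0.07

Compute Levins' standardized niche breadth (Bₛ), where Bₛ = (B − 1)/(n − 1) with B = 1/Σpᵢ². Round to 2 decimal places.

0.77

Σpᵢ² = 0.30² + 0.16² + 0.16² + 0.11² + 0.11² + 0.09² + 0.07² = 0.0900 + 0.0256 + 0.0256 + 0.0121 + 0.0121 + 0.0081 + 0.0049 = 0.1784
B = 1 / 0.1784 = 5.6054
Bₛ = (B − 1)/(n − 1) = (5.6054 − 1)/(7 − 1) = 4.6054/6 = 0.7676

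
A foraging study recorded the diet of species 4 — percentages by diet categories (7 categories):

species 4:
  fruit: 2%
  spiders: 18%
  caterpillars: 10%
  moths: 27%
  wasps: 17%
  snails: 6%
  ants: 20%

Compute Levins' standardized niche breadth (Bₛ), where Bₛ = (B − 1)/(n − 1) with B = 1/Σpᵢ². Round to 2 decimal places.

0.72

Convert percentages to proportions (divide by 100).
Σpᵢ² = 0.02² + 0.18² + 0.10² + 0.27² + 0.17² + 0.06² + 0.20² = 0.0004 + 0.0324 + 0.0100 + 0.0729 + 0.0289 + 0.0036 + 0.0400 = 0.1882
B = 1 / 0.1882 = 5.3135
Bₛ = (B − 1)/(n − 1) = (5.3135 − 1)/(7 − 1) = 4.3135/6 = 0.7189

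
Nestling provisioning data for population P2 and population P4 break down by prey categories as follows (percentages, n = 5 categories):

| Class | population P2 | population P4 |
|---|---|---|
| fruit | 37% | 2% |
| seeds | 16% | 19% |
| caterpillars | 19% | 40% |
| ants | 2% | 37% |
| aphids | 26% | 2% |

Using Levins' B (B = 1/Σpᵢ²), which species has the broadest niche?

population P2

Convert percentages to proportions (divide by 100).
Σp_P2ᵢ² = 0.37² + 0.16² + 0.19² + 0.02² + 0.26² = 0.1369 + 0.0256 + 0.0361 + 0.0004 + 0.0676 = 0.2666
B_P2 = 1 / 0.2666 = 3.7509
Σp_P4ᵢ² = 0.02² + 0.19² + 0.40² + 0.37² + 0.02² = 0.0004 + 0.0361 + 0.1600 + 0.1369 + 0.0004 = 0.3338
B_P4 = 1 / 0.3338 = 2.9958
Highest B → broadest niche (most generalist): population P2 (B = 3.75).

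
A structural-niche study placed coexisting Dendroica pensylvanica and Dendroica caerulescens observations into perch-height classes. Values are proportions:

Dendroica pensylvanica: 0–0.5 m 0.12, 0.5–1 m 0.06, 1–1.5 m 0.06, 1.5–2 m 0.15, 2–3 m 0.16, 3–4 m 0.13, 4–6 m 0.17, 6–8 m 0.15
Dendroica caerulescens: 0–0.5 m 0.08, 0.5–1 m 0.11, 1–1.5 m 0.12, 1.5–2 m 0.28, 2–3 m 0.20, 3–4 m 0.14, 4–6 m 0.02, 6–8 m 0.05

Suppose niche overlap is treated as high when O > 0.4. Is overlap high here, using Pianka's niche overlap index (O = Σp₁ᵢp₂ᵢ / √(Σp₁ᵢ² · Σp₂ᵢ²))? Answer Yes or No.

Yes

Σ p₁ᵢp₂ᵢ = 0.0096 + 0.0066 + 0.0072 + 0.0420 + 0.0320 + 0.0182 + 0.0034 + 0.0075 = 0.1265
Σp_1ᵢ² = 0.12² + 0.06² + 0.06² + 0.15² + 0.16² + 0.13² + 0.17² + 0.15² = 0.0144 + 0.0036 + 0.0036 + 0.0225 + 0.0256 + 0.0169 + 0.0289 + 0.0225 = 0.1380
Σp_2ᵢ² = 0.08² + 0.11² + 0.12² + 0.28² + 0.20² + 0.14² + 0.02² + 0.05² = 0.0064 + 0.0121 + 0.0144 + 0.0784 + 0.0400 + 0.0196 + 0.0004 + 0.0025 = 0.1738
O = 0.1265 / √(0.1380 × 0.1738) = 0.1265 / 0.15487 = 0.8168
O = 0.8168 > 0.4 → Yes.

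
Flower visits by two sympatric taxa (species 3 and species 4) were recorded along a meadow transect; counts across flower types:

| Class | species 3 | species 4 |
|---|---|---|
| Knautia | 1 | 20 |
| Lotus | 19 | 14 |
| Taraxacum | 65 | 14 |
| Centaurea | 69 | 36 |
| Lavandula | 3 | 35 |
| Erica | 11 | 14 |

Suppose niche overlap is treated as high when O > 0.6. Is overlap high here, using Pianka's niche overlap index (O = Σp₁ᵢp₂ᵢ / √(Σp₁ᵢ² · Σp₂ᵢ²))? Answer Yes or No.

Proportions for species 3 (n=168): 1/168=0.0060, 19/168=0.1131, 65/168=0.3869, 69/168=0.4107, 3/168=0.0179, 11/168=0.0655
Proportions for species 4 (n=133): 20/133=0.1504, 14/133=0.1053, 14/133=0.1053, 36/133=0.2707, 35/133=0.2632, 14/133=0.1053
Σ p₁ᵢp₂ᵢ = 0.000902 + 0.011909 + 0.040741 + 0.111176 + 0.004711 + 0.006897 = 0.176336
Σp_1ᵢ² = 0.0060² + 0.1131² + 0.3869² + 0.4107² + 0.0179² + 0.0655² = 0.000036 + 0.012792 + 0.149692 + 0.168674 + 0.000320 + 0.004290 = 0.335804
Σp_2ᵢ² = 0.1504² + 0.1053² + 0.1053² + 0.2707² + 0.2632² + 0.1053² = 0.022620 + 0.011088 + 0.011088 + 0.073278 + 0.069274 + 0.011088 = 0.198436
O = 0.176336 / √(0.335804 × 0.198436) = 0.176336 / 0.2581387 = 0.6831
O = 0.6831 > 0.6 → Yes.

Yes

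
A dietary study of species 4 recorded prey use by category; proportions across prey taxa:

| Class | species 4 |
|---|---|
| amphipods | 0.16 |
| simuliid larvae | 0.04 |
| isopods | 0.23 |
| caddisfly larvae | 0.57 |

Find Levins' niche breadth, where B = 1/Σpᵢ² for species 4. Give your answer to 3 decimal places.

2.469

Σpᵢ² = 0.16² + 0.04² + 0.23² + 0.57² = 0.0256 + 0.0016 + 0.0529 + 0.3249 = 0.4050
B = 1 / 0.4050 = 2.46914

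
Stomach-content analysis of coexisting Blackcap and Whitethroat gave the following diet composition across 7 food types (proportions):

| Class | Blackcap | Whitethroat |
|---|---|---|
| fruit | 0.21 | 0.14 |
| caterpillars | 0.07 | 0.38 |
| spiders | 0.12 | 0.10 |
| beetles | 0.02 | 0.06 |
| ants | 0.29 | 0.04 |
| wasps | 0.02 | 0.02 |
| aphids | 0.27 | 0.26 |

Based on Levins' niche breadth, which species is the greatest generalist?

Blackcap

Σp_Blacᵢ² = 0.21² + 0.07² + 0.12² + 0.02² + 0.29² + 0.02² + 0.27² = 0.0441 + 0.0049 + 0.0144 + 0.0004 + 0.0841 + 0.0004 + 0.0729 = 0.2212
B_Blac = 1 / 0.2212 = 4.5208
Σp_Whitᵢ² = 0.14² + 0.38² + 0.10² + 0.06² + 0.04² + 0.02² + 0.26² = 0.0196 + 0.1444 + 0.0100 + 0.0036 + 0.0016 + 0.0004 + 0.0676 = 0.2472
B_Whit = 1 / 0.2472 = 4.0453
Highest B → broadest niche (most generalist): Blackcap (B = 4.52).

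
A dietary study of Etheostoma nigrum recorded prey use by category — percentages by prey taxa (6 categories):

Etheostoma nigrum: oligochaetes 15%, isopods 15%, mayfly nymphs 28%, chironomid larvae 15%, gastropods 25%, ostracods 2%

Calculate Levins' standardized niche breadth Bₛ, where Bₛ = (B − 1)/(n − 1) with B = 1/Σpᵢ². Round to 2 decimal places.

0.76

Convert percentages to proportions (divide by 100).
Σpᵢ² = 0.15² + 0.15² + 0.28² + 0.15² + 0.25² + 0.02² = 0.0225 + 0.0225 + 0.0784 + 0.0225 + 0.0625 + 0.0004 = 0.2088
B = 1 / 0.2088 = 4.7893
Bₛ = (B − 1)/(n − 1) = (4.7893 − 1)/(6 − 1) = 3.7893/5 = 0.7579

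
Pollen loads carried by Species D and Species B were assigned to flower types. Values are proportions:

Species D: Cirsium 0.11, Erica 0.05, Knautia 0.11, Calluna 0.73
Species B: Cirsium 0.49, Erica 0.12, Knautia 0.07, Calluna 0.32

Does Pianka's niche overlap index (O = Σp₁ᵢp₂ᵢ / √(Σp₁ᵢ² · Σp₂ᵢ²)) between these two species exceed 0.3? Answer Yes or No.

Σ p₁ᵢp₂ᵢ = 0.0539 + 0.0060 + 0.0077 + 0.2336 = 0.3012
Σp_1ᵢ² = 0.11² + 0.05² + 0.11² + 0.73² = 0.0121 + 0.0025 + 0.0121 + 0.5329 = 0.5596
Σp_2ᵢ² = 0.49² + 0.12² + 0.07² + 0.32² = 0.2401 + 0.0144 + 0.0049 + 0.1024 = 0.3618
O = 0.3012 / √(0.5596 × 0.3618) = 0.3012 / 0.44996 = 0.6694
O = 0.6694 > 0.3 → Yes.

Yes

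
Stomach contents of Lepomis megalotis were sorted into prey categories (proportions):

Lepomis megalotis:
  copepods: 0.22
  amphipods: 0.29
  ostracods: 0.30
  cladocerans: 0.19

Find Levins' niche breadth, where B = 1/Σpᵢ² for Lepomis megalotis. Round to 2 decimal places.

Σpᵢ² = 0.22² + 0.29² + 0.30² + 0.19² = 0.0484 + 0.0841 + 0.0900 + 0.0361 = 0.2586
B = 1 / 0.2586 = 3.8670

3.87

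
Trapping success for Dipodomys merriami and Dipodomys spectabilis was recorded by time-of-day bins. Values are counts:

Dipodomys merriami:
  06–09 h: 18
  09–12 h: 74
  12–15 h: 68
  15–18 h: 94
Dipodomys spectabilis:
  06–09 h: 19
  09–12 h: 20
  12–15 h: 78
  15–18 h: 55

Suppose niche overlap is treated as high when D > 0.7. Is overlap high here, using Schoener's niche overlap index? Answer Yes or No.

Proportions for Dipodomys merriami (n=254): 18/254=0.0709, 74/254=0.2913, 68/254=0.2677, 94/254=0.3701
Proportions for Dipodomys spectabilis (n=172): 19/172=0.1105, 20/172=0.1163, 78/172=0.4535, 55/172=0.3198
Σ|p₁ᵢ − p₂ᵢ| = 0.0396 + 0.1750 + 0.1858 + 0.0503 = 0.4507
D = 1 − ½ × 0.4507 = 1 − 0.22535 = 0.77465
D = 0.77465 > 0.7 → Yes.

Yes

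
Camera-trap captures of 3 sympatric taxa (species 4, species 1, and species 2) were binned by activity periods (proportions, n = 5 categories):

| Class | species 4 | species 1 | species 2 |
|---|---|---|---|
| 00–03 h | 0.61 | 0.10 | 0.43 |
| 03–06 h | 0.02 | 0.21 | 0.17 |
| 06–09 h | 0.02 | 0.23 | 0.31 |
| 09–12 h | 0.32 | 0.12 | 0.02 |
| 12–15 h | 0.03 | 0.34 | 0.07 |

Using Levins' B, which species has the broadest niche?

Σp_4ᵢ² = 0.61² + 0.02² + 0.02² + 0.32² + 0.03² = 0.3721 + 0.0004 + 0.0004 + 0.1024 + 0.0009 = 0.4762
B_4 = 1 / 0.4762 = 2.1000
Σp_1ᵢ² = 0.10² + 0.21² + 0.23² + 0.12² + 0.34² = 0.0100 + 0.0441 + 0.0529 + 0.0144 + 0.1156 = 0.2370
B_1 = 1 / 0.2370 = 4.2194
Σp_2ᵢ² = 0.43² + 0.17² + 0.31² + 0.02² + 0.07² = 0.1849 + 0.0289 + 0.0961 + 0.0004 + 0.0049 = 0.3152
B_2 = 1 / 0.3152 = 3.1726
Highest B → broadest niche (most generalist): species 1 (B = 4.22).

species 1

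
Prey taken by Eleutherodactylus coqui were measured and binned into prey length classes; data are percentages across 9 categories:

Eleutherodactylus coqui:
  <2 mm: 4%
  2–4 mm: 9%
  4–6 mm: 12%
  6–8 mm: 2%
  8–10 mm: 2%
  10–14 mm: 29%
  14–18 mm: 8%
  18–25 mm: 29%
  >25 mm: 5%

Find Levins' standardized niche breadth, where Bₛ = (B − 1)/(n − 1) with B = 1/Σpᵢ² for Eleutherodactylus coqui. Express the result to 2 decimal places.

0.49

Convert percentages to proportions (divide by 100).
Σpᵢ² = 0.04² + 0.09² + 0.12² + 0.02² + 0.02² + 0.29² + 0.08² + 0.29² + 0.05² = 0.0016 + 0.0081 + 0.0144 + 0.0004 + 0.0004 + 0.0841 + 0.0064 + 0.0841 + 0.0025 = 0.2020
B = 1 / 0.2020 = 4.9505
Bₛ = (B − 1)/(n − 1) = (4.9505 − 1)/(9 − 1) = 3.9505/8 = 0.4938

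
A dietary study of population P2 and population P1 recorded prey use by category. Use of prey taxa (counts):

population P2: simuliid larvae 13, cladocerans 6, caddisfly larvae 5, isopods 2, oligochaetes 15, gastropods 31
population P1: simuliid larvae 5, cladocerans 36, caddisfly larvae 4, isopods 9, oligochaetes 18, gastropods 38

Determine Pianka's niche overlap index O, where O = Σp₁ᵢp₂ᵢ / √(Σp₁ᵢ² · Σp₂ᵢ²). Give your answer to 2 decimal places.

Proportions for population P2 (n=72): 13/72=0.1806, 6/72=0.0833, 5/72=0.0694, 2/72=0.0278, 15/72=0.2083, 31/72=0.4306
Proportions for population P1 (n=110): 5/110=0.0455, 36/110=0.3273, 4/110=0.0364, 9/110=0.0818, 18/110=0.1636, 38/110=0.3455
Σ p₁ᵢp₂ᵢ = 0.008217 + 0.027264 + 0.002526 + 0.002274 + 0.034078 + 0.148772 = 0.223131
Σp_1ᵢ² = 0.1806² + 0.0833² + 0.0694² + 0.0278² + 0.2083² + 0.4306² = 0.032616 + 0.006939 + 0.004816 + 0.000773 + 0.043389 + 0.185416 = 0.273949
Σp_2ᵢ² = 0.0455² + 0.3273² + 0.0364² + 0.0818² + 0.1636² + 0.3455² = 0.002070 + 0.107125 + 0.001325 + 0.006691 + 0.026765 + 0.119370 = 0.263346
O = 0.223131 / √(0.273949 × 0.263346) = 0.223131 / 0.2685952 = 0.8307

0.83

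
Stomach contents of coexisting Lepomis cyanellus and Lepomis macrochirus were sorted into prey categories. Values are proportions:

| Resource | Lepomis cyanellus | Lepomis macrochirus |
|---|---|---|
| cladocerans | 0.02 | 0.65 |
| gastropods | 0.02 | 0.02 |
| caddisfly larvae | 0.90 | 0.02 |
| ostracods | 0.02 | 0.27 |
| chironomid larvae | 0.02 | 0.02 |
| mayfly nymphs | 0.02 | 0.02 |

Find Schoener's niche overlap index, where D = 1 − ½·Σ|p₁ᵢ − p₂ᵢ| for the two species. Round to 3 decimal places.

0.120

Σ|p₁ᵢ − p₂ᵢ| = 0.63 + 0.00 + 0.88 + 0.25 + 0.00 + 0.00 = 1.76
D = 1 − ½ × 1.76 = 1 − 0.880 = 0.12000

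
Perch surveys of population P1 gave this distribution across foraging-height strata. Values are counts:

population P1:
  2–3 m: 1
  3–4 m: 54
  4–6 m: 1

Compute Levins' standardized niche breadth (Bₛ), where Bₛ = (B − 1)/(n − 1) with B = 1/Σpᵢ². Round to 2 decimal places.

Proportions for population P1 (n=56): 1/56=0.0179, 54/56=0.9643, 1/56=0.0179
Σpᵢ² = 0.0179² + 0.9643² + 0.0179² = 0.000320 + 0.929874 + 0.000320 = 0.930514
B = 1 / 0.930514 = 1.0747
Bₛ = (B − 1)/(n − 1) = (1.0747 − 1)/(3 − 1) = 0.0747/2 = 0.0374

0.04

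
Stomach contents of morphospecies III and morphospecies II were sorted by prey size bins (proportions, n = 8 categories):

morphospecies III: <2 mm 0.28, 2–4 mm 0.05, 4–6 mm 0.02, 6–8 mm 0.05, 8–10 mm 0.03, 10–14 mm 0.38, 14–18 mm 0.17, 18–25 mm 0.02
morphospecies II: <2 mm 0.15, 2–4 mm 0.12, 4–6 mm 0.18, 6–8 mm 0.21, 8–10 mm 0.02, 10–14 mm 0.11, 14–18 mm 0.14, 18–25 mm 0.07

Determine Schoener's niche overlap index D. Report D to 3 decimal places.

0.560

Σ|p₁ᵢ − p₂ᵢ| = 0.13 + 0.07 + 0.16 + 0.16 + 0.01 + 0.27 + 0.03 + 0.05 = 0.88
D = 1 − ½ × 0.88 = 1 − 0.440 = 0.56000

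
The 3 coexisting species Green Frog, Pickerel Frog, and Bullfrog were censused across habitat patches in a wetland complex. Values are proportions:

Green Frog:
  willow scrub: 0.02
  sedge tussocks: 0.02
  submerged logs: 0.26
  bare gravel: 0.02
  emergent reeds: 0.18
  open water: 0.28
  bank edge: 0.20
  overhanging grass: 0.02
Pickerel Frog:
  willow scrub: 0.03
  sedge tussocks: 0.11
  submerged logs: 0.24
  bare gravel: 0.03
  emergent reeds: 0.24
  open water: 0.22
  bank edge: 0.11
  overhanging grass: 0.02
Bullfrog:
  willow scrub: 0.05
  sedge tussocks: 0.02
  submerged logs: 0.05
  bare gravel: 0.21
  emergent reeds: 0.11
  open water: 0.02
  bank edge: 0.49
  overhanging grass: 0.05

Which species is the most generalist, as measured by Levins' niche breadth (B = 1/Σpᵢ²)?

Σp_Greeᵢ² = 0.02² + 0.02² + 0.26² + 0.02² + 0.18² + 0.28² + 0.20² + 0.02² = 0.0004 + 0.0004 + 0.0676 + 0.0004 + 0.0324 + 0.0784 + 0.0400 + 0.0004 = 0.2200
B_Gree = 1 / 0.2200 = 4.5455
Σp_Pickᵢ² = 0.03² + 0.11² + 0.24² + 0.03² + 0.24² + 0.22² + 0.11² + 0.02² = 0.0009 + 0.0121 + 0.0576 + 0.0009 + 0.0576 + 0.0484 + 0.0121 + 0.0004 = 0.1900
B_Pick = 1 / 0.1900 = 5.2632
Σp_Bullᵢ² = 0.05² + 0.02² + 0.05² + 0.21² + 0.11² + 0.02² + 0.49² + 0.05² = 0.0025 + 0.0004 + 0.0025 + 0.0441 + 0.0121 + 0.0004 + 0.2401 + 0.0025 = 0.3046
B_Bull = 1 / 0.3046 = 3.2830
Highest B → broadest niche (most generalist): Pickerel Frog (B = 5.26).

Pickerel Frog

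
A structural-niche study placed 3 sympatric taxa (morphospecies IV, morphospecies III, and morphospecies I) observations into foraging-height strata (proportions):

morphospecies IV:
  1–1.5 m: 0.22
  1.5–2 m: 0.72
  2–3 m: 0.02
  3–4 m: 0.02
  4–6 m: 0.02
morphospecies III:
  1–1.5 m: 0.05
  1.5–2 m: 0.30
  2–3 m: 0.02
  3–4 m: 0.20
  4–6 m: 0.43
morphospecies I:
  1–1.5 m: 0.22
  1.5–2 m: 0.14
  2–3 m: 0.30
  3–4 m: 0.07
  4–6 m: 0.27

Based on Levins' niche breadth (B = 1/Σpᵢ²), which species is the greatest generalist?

morphospecies I

Σp_IVᵢ² = 0.22² + 0.72² + 0.02² + 0.02² + 0.02² = 0.0484 + 0.5184 + 0.0004 + 0.0004 + 0.0004 = 0.5680
B_IV = 1 / 0.5680 = 1.7606
Σp_IIIᵢ² = 0.05² + 0.30² + 0.02² + 0.20² + 0.43² = 0.0025 + 0.0900 + 0.0004 + 0.0400 + 0.1849 = 0.3178
B_III = 1 / 0.3178 = 3.1466
Σp_Iᵢ² = 0.22² + 0.14² + 0.30² + 0.07² + 0.27² = 0.0484 + 0.0196 + 0.0900 + 0.0049 + 0.0729 = 0.2358
B_I = 1 / 0.2358 = 4.2409
Highest B → broadest niche (most generalist): morphospecies I (B = 4.24).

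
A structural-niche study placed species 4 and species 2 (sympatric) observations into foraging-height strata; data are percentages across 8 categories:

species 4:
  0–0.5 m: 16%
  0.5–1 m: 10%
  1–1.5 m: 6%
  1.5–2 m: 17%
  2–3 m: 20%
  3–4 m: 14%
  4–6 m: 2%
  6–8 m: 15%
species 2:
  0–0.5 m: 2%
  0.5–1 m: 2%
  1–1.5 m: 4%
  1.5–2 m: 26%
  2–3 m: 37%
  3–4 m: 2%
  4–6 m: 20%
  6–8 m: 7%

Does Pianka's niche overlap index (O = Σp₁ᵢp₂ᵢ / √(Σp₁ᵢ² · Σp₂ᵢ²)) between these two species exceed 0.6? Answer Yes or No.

Convert percentages to proportions (divide by 100).
Σ p₁ᵢp₂ᵢ = 0.0032 + 0.0020 + 0.0024 + 0.0442 + 0.0740 + 0.0028 + 0.0040 + 0.0105 = 0.1431
Σp_1ᵢ² = 0.16² + 0.10² + 0.06² + 0.17² + 0.20² + 0.14² + 0.02² + 0.15² = 0.0256 + 0.0100 + 0.0036 + 0.0289 + 0.0400 + 0.0196 + 0.0004 + 0.0225 = 0.1506
Σp_2ᵢ² = 0.02² + 0.02² + 0.04² + 0.26² + 0.37² + 0.02² + 0.20² + 0.07² = 0.0004 + 0.0004 + 0.0016 + 0.0676 + 0.1369 + 0.0004 + 0.0400 + 0.0049 = 0.2522
O = 0.1431 / √(0.1506 × 0.2522) = 0.1431 / 0.19489 = 0.7343
O = 0.7343 > 0.6 → Yes.

Yes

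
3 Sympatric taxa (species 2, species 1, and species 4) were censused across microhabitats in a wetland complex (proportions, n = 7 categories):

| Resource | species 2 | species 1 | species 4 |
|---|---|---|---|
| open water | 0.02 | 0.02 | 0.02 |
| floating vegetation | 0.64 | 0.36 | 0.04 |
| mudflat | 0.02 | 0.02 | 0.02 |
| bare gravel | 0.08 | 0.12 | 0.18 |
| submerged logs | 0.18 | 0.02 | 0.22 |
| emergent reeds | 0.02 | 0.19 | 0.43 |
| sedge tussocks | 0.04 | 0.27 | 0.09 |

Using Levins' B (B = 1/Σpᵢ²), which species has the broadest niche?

Σp_2ᵢ² = 0.02² + 0.64² + 0.02² + 0.08² + 0.18² + 0.02² + 0.04² = 0.0004 + 0.4096 + 0.0004 + 0.0064 + 0.0324 + 0.0004 + 0.0016 = 0.4512
B_2 = 1 / 0.4512 = 2.2163
Σp_1ᵢ² = 0.02² + 0.36² + 0.02² + 0.12² + 0.02² + 0.19² + 0.27² = 0.0004 + 0.1296 + 0.0004 + 0.0144 + 0.0004 + 0.0361 + 0.0729 = 0.2542
B_1 = 1 / 0.2542 = 3.9339
Σp_4ᵢ² = 0.02² + 0.04² + 0.02² + 0.18² + 0.22² + 0.43² + 0.09² = 0.0004 + 0.0016 + 0.0004 + 0.0324 + 0.0484 + 0.1849 + 0.0081 = 0.2762
B_4 = 1 / 0.2762 = 3.6206
Highest B → broadest niche (most generalist): species 1 (B = 3.93).

species 1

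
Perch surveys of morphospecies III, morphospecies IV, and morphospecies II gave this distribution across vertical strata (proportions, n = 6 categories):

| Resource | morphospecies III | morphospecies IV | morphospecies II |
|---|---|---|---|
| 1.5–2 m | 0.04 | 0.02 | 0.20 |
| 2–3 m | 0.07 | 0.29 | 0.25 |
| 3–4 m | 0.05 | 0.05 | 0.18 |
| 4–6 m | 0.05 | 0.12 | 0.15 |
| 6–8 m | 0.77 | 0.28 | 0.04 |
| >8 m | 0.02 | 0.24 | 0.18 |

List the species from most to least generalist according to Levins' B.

Σp_IIIᵢ² = 0.04² + 0.07² + 0.05² + 0.05² + 0.77² + 0.02² = 0.0016 + 0.0049 + 0.0025 + 0.0025 + 0.5929 + 0.0004 = 0.6048
B_III = 1 / 0.6048 = 1.6534
Σp_IVᵢ² = 0.02² + 0.29² + 0.05² + 0.12² + 0.28² + 0.24² = 0.0004 + 0.0841 + 0.0025 + 0.0144 + 0.0784 + 0.0576 = 0.2374
B_IV = 1 / 0.2374 = 4.2123
Σp_IIᵢ² = 0.20² + 0.25² + 0.18² + 0.15² + 0.04² + 0.18² = 0.0400 + 0.0625 + 0.0324 + 0.0225 + 0.0016 + 0.0324 = 0.1914
B_II = 1 / 0.1914 = 5.2247
Ranking by B (broadest → narrowest): morphospecies II (5.22) > morphospecies IV (4.21) > morphospecies III (1.65)

morphospecies II > morphospecies IV > morphospecies III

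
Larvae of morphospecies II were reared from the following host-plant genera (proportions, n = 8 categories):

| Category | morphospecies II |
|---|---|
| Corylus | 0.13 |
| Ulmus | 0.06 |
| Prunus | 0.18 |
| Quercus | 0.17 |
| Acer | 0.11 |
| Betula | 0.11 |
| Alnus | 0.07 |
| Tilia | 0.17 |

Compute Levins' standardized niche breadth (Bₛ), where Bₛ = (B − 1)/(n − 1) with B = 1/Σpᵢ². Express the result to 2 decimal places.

Σpᵢ² = 0.13² + 0.06² + 0.18² + 0.17² + 0.11² + 0.11² + 0.07² + 0.17² = 0.0169 + 0.0036 + 0.0324 + 0.0289 + 0.0121 + 0.0121 + 0.0049 + 0.0289 = 0.1398
B = 1 / 0.1398 = 7.1531
Bₛ = (B − 1)/(n − 1) = (7.1531 − 1)/(8 − 1) = 6.1531/7 = 0.8790

0.88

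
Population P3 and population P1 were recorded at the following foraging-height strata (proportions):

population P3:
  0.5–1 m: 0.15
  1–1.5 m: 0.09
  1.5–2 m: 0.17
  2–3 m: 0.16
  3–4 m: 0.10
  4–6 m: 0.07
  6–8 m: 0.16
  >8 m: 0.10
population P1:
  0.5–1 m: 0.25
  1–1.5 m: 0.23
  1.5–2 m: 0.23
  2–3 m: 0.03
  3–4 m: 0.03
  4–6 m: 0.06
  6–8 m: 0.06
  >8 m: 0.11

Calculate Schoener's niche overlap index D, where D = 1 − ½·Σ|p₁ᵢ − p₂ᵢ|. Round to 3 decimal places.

Σ|p₁ᵢ − p₂ᵢ| = 0.10 + 0.14 + 0.06 + 0.13 + 0.07 + 0.01 + 0.10 + 0.01 = 0.62
D = 1 − ½ × 0.62 = 1 − 0.310 = 0.69000

0.690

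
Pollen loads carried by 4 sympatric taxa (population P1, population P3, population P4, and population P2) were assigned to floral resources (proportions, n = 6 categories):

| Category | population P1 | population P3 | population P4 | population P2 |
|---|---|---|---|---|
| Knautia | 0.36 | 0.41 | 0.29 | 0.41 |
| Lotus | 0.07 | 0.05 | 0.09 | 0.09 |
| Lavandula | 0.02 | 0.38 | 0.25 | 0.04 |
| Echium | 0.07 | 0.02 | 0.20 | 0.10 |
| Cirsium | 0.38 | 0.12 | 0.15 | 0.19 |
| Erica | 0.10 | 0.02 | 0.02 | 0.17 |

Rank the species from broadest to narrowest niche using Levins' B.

population P4 > population P2 > population P1 > population P3

Σp_P1ᵢ² = 0.36² + 0.07² + 0.02² + 0.07² + 0.38² + 0.10² = 0.1296 + 0.0049 + 0.0004 + 0.0049 + 0.1444 + 0.0100 = 0.2942
B_P1 = 1 / 0.2942 = 3.3990
Σp_P3ᵢ² = 0.41² + 0.05² + 0.38² + 0.02² + 0.12² + 0.02² = 0.1681 + 0.0025 + 0.1444 + 0.0004 + 0.0144 + 0.0004 = 0.3302
B_P3 = 1 / 0.3302 = 3.0285
Σp_P4ᵢ² = 0.29² + 0.09² + 0.25² + 0.20² + 0.15² + 0.02² = 0.0841 + 0.0081 + 0.0625 + 0.0400 + 0.0225 + 0.0004 = 0.2176
B_P4 = 1 / 0.2176 = 4.5956
Σp_P2ᵢ² = 0.41² + 0.09² + 0.04² + 0.10² + 0.19² + 0.17² = 0.1681 + 0.0081 + 0.0016 + 0.0100 + 0.0361 + 0.0289 = 0.2528
B_P2 = 1 / 0.2528 = 3.9557
Ranking by B (broadest → narrowest): population P4 (4.60) > population P2 (3.96) > population P1 (3.40) > population P3 (3.03)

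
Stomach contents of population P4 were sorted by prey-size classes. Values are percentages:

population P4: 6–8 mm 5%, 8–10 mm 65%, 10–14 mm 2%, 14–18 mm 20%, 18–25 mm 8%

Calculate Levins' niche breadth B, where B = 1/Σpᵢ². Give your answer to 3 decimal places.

2.120

Convert percentages to proportions (divide by 100).
Σpᵢ² = 0.05² + 0.65² + 0.02² + 0.20² + 0.08² = 0.0025 + 0.4225 + 0.0004 + 0.0400 + 0.0064 = 0.4718
B = 1 / 0.4718 = 2.11954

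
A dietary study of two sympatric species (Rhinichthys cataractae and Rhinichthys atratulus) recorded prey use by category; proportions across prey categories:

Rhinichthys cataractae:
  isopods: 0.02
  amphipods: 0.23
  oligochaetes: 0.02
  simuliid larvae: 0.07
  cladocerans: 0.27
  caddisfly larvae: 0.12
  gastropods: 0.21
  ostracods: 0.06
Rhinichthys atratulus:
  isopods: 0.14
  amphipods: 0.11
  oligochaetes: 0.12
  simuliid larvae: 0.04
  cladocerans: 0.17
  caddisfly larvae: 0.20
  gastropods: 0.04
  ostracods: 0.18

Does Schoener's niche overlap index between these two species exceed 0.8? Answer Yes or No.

No

Σ|p₁ᵢ − p₂ᵢ| = 0.12 + 0.12 + 0.10 + 0.03 + 0.10 + 0.08 + 0.17 + 0.12 = 0.84
D = 1 − ½ × 0.84 = 1 − 0.420 = 0.5800
D = 0.5800 < 0.8 → No.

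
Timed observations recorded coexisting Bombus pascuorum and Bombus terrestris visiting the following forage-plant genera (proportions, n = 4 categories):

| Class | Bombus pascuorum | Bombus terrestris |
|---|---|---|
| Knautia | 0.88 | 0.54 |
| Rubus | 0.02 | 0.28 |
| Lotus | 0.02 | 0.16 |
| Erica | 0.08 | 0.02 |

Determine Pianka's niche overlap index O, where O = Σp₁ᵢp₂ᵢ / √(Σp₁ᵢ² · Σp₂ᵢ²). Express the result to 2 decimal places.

0.87

Σ p₁ᵢp₂ᵢ = 0.4752 + 0.0056 + 0.0032 + 0.0016 = 0.4856
Σp_1ᵢ² = 0.88² + 0.02² + 0.02² + 0.08² = 0.7744 + 0.0004 + 0.0004 + 0.0064 = 0.7816
Σp_2ᵢ² = 0.54² + 0.28² + 0.16² + 0.02² = 0.2916 + 0.0784 + 0.0256 + 0.0004 = 0.3960
O = 0.4856 / √(0.7816 × 0.3960) = 0.4856 / 0.55634 = 0.8728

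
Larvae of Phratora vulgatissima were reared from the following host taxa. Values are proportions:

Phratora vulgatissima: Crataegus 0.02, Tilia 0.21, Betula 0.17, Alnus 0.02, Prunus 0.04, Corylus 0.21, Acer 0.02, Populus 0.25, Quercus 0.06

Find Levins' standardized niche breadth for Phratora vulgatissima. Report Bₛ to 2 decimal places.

0.55

Σpᵢ² = 0.02² + 0.21² + 0.17² + 0.02² + 0.04² + 0.21² + 0.02² + 0.25² + 0.06² = 0.0004 + 0.0441 + 0.0289 + 0.0004 + 0.0016 + 0.0441 + 0.0004 + 0.0625 + 0.0036 = 0.1860
B = 1 / 0.1860 = 5.3763
Bₛ = (B − 1)/(n − 1) = (5.3763 − 1)/(9 − 1) = 4.3763/8 = 0.5470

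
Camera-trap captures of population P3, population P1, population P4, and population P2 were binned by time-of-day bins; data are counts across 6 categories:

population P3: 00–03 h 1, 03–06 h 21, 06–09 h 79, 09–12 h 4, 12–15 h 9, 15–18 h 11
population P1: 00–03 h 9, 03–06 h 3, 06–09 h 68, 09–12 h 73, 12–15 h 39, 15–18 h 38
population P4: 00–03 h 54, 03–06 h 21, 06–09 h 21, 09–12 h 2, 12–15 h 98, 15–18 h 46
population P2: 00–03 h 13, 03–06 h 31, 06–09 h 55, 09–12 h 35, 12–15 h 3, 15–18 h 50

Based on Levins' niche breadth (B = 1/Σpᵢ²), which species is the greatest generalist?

Proportions for population P3 (n=125): 1/125=0.0080, 21/125=0.1680, 79/125=0.6320, 4/125=0.0320, 9/125=0.0720, 11/125=0.0880
Proportions for population P1 (n=230): 9/230=0.0391, 3/230=0.0130, 68/230=0.2957, 73/230=0.3174, 39/230=0.1696, 38/230=0.1652
Proportions for population P4 (n=242): 54/242=0.2231, 21/242=0.0868, 21/242=0.0868, 2/242=0.0083, 98/242=0.4050, 46/242=0.1901
Proportions for population P2 (n=187): 13/187=0.0695, 31/187=0.1658, 55/187=0.2941, 35/187=0.1872, 3/187=0.0160, 50/187=0.2674
Σp_P3ᵢ² = 0.0080² + 0.1680² + 0.6320² + 0.0320² + 0.0720² + 0.0880² = 0.000064 + 0.028224 + 0.399424 + 0.001024 + 0.005184 + 0.007744 = 0.441664
B_P3 = 1 / 0.441664 = 2.2642
Σp_P1ᵢ² = 0.0391² + 0.0130² + 0.2957² + 0.3174² + 0.1696² + 0.1652² = 0.001529 + 0.000169 + 0.087438 + 0.100743 + 0.028764 + 0.027291 = 0.245934
B_P1 = 1 / 0.245934 = 4.0661
Σp_P4ᵢ² = 0.2231² + 0.0868² + 0.0868² + 0.0083² + 0.4050² + 0.1901² = 0.049774 + 0.007534 + 0.007534 + 0.000069 + 0.164025 + 0.036138 = 0.265074
B_P4 = 1 / 0.265074 = 3.7725
Σp_P2ᵢ² = 0.0695² + 0.1658² + 0.2941² + 0.1872² + 0.0160² + 0.2674² = 0.004830 + 0.027490 + 0.086495 + 0.035044 + 0.000256 + 0.071503 = 0.225618
B_P2 = 1 / 0.225618 = 4.4323
Highest B → broadest niche (most generalist): population P2 (B = 4.43).

population P2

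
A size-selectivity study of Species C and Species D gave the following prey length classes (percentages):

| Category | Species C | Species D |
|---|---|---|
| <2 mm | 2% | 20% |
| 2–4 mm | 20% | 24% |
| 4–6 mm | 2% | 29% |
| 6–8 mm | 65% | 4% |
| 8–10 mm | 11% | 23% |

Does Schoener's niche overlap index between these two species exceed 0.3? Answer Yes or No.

Yes

Convert percentages to proportions (divide by 100).
Σ|p₁ᵢ − p₂ᵢ| = 0.18 + 0.04 + 0.27 + 0.61 + 0.12 = 1.22
D = 1 − ½ × 1.22 = 1 − 0.610 = 0.3900
D = 0.3900 > 0.3 → Yes.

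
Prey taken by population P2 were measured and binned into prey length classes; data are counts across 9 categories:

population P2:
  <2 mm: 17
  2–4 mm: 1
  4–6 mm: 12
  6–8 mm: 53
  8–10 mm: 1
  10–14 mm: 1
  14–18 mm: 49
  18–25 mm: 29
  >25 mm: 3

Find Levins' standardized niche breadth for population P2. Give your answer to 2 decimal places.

0.41

Proportions for population P2 (n=166): 17/166=0.1024, 1/166=0.0060, 12/166=0.0723, 53/166=0.3193, 1/166=0.0060, 1/166=0.0060, 49/166=0.2952, 29/166=0.1747, 3/166=0.0181
Σpᵢ² = 0.1024² + 0.0060² + 0.0723² + 0.3193² + 0.0060² + 0.0060² + 0.2952² + 0.1747² + 0.0181² = 0.010486 + 0.000036 + 0.005227 + 0.101952 + 0.000036 + 0.000036 + 0.087143 + 0.030520 + 0.000328 = 0.235764
B = 1 / 0.235764 = 4.2415
Bₛ = (B − 1)/(n − 1) = (4.2415 − 1)/(9 − 1) = 3.2415/8 = 0.4052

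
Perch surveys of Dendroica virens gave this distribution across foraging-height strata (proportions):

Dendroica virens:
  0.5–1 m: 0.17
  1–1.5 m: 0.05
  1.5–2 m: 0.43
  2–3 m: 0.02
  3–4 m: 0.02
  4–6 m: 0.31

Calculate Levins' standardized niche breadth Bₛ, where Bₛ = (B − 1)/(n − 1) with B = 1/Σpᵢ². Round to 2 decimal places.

Σpᵢ² = 0.17² + 0.05² + 0.43² + 0.02² + 0.02² + 0.31² = 0.0289 + 0.0025 + 0.1849 + 0.0004 + 0.0004 + 0.0961 = 0.3132
B = 1 / 0.3132 = 3.1928
Bₛ = (B − 1)/(n − 1) = (3.1928 − 1)/(6 − 1) = 2.1928/5 = 0.4386

0.44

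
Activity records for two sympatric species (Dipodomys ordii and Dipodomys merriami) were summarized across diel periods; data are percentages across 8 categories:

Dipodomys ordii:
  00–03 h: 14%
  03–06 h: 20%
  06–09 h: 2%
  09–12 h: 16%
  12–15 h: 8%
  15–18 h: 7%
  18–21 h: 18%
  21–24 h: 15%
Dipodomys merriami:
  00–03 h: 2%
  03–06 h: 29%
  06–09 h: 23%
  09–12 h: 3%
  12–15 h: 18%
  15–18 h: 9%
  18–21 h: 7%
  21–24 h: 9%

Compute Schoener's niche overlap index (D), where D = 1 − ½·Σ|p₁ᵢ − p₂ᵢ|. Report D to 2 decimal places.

0.58

Convert percentages to proportions (divide by 100).
Σ|p₁ᵢ − p₂ᵢ| = 0.12 + 0.09 + 0.21 + 0.13 + 0.10 + 0.02 + 0.11 + 0.06 = 0.84
D = 1 − ½ × 0.84 = 1 − 0.420 = 0.5800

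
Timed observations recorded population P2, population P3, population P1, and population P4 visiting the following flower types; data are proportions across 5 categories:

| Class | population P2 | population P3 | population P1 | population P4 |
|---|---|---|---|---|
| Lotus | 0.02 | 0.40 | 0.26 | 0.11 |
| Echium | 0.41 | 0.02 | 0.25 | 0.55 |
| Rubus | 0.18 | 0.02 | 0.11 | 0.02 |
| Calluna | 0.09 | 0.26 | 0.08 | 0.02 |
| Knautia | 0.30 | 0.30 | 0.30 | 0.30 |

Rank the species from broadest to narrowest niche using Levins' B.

population P1 > population P2 > population P3 > population P4

Σp_P2ᵢ² = 0.02² + 0.41² + 0.18² + 0.09² + 0.30² = 0.0004 + 0.1681 + 0.0324 + 0.0081 + 0.0900 = 0.2990
B_P2 = 1 / 0.2990 = 3.3445
Σp_P3ᵢ² = 0.40² + 0.02² + 0.02² + 0.26² + 0.30² = 0.1600 + 0.0004 + 0.0004 + 0.0676 + 0.0900 = 0.3184
B_P3 = 1 / 0.3184 = 3.1407
Σp_P1ᵢ² = 0.26² + 0.25² + 0.11² + 0.08² + 0.30² = 0.0676 + 0.0625 + 0.0121 + 0.0064 + 0.0900 = 0.2386
B_P1 = 1 / 0.2386 = 4.1911
Σp_P4ᵢ² = 0.11² + 0.55² + 0.02² + 0.02² + 0.30² = 0.0121 + 0.3025 + 0.0004 + 0.0004 + 0.0900 = 0.4054
B_P4 = 1 / 0.4054 = 2.4667
Ranking by B (broadest → narrowest): population P1 (4.19) > population P2 (3.34) > population P3 (3.14) > population P4 (2.47)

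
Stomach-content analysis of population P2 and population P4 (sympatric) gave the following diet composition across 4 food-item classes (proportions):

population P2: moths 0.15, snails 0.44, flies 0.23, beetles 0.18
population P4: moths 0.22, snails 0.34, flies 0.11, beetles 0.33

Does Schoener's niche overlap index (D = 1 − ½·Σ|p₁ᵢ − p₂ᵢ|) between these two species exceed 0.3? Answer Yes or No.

Yes

Σ|p₁ᵢ − p₂ᵢ| = 0.07 + 0.10 + 0.12 + 0.15 = 0.44
D = 1 − ½ × 0.44 = 1 − 0.220 = 0.7800
D = 0.7800 > 0.3 → Yes.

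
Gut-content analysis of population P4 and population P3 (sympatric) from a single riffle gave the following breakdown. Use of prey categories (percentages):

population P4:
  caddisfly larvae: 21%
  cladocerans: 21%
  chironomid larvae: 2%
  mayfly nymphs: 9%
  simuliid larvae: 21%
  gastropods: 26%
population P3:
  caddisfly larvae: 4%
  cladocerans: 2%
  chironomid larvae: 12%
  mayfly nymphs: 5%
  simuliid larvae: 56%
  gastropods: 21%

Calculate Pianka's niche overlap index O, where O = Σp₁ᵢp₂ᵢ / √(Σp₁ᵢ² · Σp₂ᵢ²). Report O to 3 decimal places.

Convert percentages to proportions (divide by 100).
Σ p₁ᵢp₂ᵢ = 0.0084 + 0.0042 + 0.0024 + 0.0045 + 0.1176 + 0.0546 = 0.1917
Σp_1ᵢ² = 0.21² + 0.21² + 0.02² + 0.09² + 0.21² + 0.26² = 0.0441 + 0.0441 + 0.0004 + 0.0081 + 0.0441 + 0.0676 = 0.2084
Σp_2ᵢ² = 0.04² + 0.02² + 0.12² + 0.05² + 0.56² + 0.21² = 0.0016 + 0.0004 + 0.0144 + 0.0025 + 0.3136 + 0.0441 = 0.3766
O = 0.1917 / √(0.2084 × 0.3766) = 0.1917 / 0.280149 = 0.68428

0.684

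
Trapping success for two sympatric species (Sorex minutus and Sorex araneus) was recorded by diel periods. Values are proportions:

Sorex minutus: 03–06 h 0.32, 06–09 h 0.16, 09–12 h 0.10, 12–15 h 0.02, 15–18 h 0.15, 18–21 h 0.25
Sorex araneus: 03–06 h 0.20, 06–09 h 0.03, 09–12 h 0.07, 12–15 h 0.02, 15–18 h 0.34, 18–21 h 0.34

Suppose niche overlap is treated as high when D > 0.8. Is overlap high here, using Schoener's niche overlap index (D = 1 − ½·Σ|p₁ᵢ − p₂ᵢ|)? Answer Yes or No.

No

Σ|p₁ᵢ − p₂ᵢ| = 0.12 + 0.13 + 0.03 + 0.00 + 0.19 + 0.09 = 0.56
D = 1 − ½ × 0.56 = 1 − 0.280 = 0.7200
D = 0.7200 < 0.8 → No.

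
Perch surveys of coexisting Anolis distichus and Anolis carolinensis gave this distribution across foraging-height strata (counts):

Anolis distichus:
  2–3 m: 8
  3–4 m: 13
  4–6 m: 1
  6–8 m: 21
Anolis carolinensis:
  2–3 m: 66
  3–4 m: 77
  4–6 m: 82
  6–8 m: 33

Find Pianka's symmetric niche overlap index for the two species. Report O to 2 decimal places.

0.66

Proportions for Anolis distichus (n=43): 8/43=0.1860, 13/43=0.3023, 1/43=0.0233, 21/43=0.4884
Proportions for Anolis carolinensis (n=258): 66/258=0.2558, 77/258=0.2984, 82/258=0.3178, 33/258=0.1279
Σ p₁ᵢp₂ᵢ = 0.047579 + 0.090206 + 0.007405 + 0.062466 = 0.207656
Σp_1ᵢ² = 0.1860² + 0.3023² + 0.0233² + 0.4884² = 0.034596 + 0.091385 + 0.000543 + 0.238535 = 0.365059
Σp_2ᵢ² = 0.2558² + 0.2984² + 0.3178² + 0.1279² = 0.065434 + 0.089043 + 0.100997 + 0.016358 = 0.271832
O = 0.207656 / √(0.365059 × 0.271832) = 0.207656 / 0.3150154 = 0.6592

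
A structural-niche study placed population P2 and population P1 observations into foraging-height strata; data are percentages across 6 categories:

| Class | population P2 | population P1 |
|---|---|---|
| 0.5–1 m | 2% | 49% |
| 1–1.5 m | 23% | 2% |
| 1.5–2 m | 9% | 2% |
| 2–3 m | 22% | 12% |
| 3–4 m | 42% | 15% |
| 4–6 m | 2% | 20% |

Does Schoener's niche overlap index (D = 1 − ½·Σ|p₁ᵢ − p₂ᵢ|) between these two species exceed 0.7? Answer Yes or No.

Convert percentages to proportions (divide by 100).
Σ|p₁ᵢ − p₂ᵢ| = 0.47 + 0.21 + 0.07 + 0.10 + 0.27 + 0.18 = 1.30
D = 1 − ½ × 1.30 = 1 − 0.650 = 0.3500
D = 0.3500 < 0.7 → No.

No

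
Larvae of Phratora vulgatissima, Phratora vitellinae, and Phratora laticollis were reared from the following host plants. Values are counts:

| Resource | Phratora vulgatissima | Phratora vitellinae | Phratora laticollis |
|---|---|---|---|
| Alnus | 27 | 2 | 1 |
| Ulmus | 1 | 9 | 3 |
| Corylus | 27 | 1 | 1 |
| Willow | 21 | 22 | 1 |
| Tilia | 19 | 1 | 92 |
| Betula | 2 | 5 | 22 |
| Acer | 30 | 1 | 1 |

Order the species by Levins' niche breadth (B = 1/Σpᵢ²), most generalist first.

Phratora vulgatissima > Phratora vitellinae > Phratora laticollis

Proportions for Phratora vulgatissima (n=127): 27/127=0.2126, 1/127=0.0079, 27/127=0.2126, 21/127=0.1654, 19/127=0.1496, 2/127=0.0157, 30/127=0.2362
Proportions for Phratora vitellinae (n=41): 2/41=0.0488, 9/41=0.2195, 1/41=0.0244, 22/41=0.5366, 1/41=0.0244, 5/41=0.1220, 1/41=0.0244
Proportions for Phratora laticollis (n=121): 1/121=0.0083, 3/121=0.0248, 1/121=0.0083, 1/121=0.0083, 92/121=0.7603, 22/121=0.1818, 1/121=0.0083
Σp_vulgᵢ² = 0.2126² + 0.0079² + 0.2126² + 0.1654² + 0.1496² + 0.0157² + 0.2362² = 0.045199 + 0.000062 + 0.045199 + 0.027357 + 0.022380 + 0.000246 + 0.055790 = 0.196233
B_vulg = 1 / 0.196233 = 5.0960
Σp_viteᵢ² = 0.0488² + 0.2195² + 0.0244² + 0.5366² + 0.0244² + 0.1220² + 0.0244² = 0.002381 + 0.048180 + 0.000595 + 0.287940 + 0.000595 + 0.014884 + 0.000595 = 0.355170
B_vite = 1 / 0.355170 = 2.8156
Σp_latiᵢ² = 0.0083² + 0.0248² + 0.0083² + 0.0083² + 0.7603² + 0.1818² + 0.0083² = 0.000069 + 0.000615 + 0.000069 + 0.000069 + 0.578056 + 0.033051 + 0.000069 = 0.611998
B_lati = 1 / 0.611998 = 1.6340
Ranking by B (broadest → narrowest): Phratora vulgatissima (5.10) > Phratora vitellinae (2.82) > Phratora laticollis (1.63)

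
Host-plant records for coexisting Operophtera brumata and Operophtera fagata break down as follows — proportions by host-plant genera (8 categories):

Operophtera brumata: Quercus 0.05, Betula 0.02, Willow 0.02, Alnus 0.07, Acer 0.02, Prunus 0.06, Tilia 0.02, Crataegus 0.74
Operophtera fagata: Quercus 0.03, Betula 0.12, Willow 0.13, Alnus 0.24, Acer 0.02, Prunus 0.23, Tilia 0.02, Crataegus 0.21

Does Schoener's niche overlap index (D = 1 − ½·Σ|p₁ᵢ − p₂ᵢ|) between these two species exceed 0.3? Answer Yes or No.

Σ|p₁ᵢ − p₂ᵢ| = 0.02 + 0.10 + 0.11 + 0.17 + 0.00 + 0.17 + 0.00 + 0.53 = 1.10
D = 1 − ½ × 1.10 = 1 − 0.550 = 0.4500
D = 0.4500 > 0.3 → Yes.

Yes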